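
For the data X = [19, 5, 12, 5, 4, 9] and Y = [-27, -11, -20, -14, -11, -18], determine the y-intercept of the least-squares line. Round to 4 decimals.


The slope is b1 = -1.0542.
Sample means are xbar = 9.0000 and ybar = -16.8333.
Intercept: b0 = -16.8333 - (-1.0542)(9.0000) = -7.3454.

-7.3454


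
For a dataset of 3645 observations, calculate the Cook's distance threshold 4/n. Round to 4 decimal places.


Cook's distance cutoff = 4/n = 4/3645.
= 0.0011.

0.0011


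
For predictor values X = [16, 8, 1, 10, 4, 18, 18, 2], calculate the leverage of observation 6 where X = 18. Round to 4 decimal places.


Mean of X: xbar = 9.6250.
SXX = 347.8750.
For X = 18: h = 1/8 + (18 - 9.6250)^2/347.8750 = 0.3266.

0.3266


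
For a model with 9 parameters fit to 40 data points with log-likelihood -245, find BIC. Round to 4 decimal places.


Compute k*ln(n) = 9*ln(40) = 9*3.688879 = 33.199911.
Then -2*loglik = 490.
BIC = 33.199911 + 490 = 523.199911, which rounds to 523.1999.

523.1999


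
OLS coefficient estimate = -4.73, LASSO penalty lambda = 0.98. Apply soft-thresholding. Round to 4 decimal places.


|beta_OLS| = 4.73.
lambda = 0.98.
Since |beta| > lambda, coefficient = sign(beta)*(|beta| - lambda) = -3.7500.
Result = -3.7500.

-3.7500


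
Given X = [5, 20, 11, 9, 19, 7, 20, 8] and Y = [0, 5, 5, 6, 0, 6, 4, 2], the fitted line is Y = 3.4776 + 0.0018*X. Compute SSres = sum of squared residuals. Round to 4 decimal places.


For each point, residual = actual - predicted.
Residuals: [-3.4866, 1.4864, 1.5026, 2.5062, -3.5118, 2.5098, 0.4864, -1.4920].
Sum of squared residuals = 43.9991.

43.9991


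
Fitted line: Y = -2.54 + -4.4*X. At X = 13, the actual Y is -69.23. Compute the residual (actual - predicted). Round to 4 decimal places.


Compute yhat = -2.54 + (-4.4)(13) = -59.7400.
Residual = actual - predicted = -69.23 - -59.7400 = -9.4900.

-9.4900


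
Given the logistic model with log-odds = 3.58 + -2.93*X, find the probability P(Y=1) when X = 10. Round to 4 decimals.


Compute z = 3.58 + (-2.93)(10) = -25.7200.
exp(-z) = 147929256527.7954.
P = 1/(1 + 147929256527.7954) = 0.0000.

0.0000


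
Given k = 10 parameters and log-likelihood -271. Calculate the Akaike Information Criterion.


AIC = 2*10 - 2*(-271).
= 20 + 542 = 562.

562


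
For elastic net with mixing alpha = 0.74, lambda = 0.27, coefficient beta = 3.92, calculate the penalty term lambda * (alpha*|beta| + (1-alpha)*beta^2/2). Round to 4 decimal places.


L1 component = 0.74 * |3.92| = 2.9008.
L2 component = 0.26 * 3.92^2 / 2 = 1.9976.
Penalty = 0.27 * (2.9008 + 1.9976) = 0.27 * 4.8984 = 1.3226.

1.3226


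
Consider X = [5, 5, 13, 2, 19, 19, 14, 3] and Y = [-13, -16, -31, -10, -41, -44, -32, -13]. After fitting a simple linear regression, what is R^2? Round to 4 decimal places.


Fit the OLS line: b0 = -5.8571, b1 = -1.9143.
SSres = 13.4286.
SStot = 1296.0000.
R^2 = 1 - 13.4286/1296.0000 = 0.9896.

0.9896


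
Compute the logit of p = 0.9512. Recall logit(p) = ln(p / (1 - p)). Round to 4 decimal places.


1 - p = 0.0488.
p/(1-p) = 19.4918.
logit = ln(19.4918) = 2.9700.

2.9700


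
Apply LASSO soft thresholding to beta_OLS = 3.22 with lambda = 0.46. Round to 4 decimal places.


Check: |3.22| = 3.22 vs lambda = 0.46.
Since |beta| > lambda, coefficient = sign(beta)*(|beta| - lambda) = 2.7600.
Soft-thresholded coefficient = 2.7600.

2.7600


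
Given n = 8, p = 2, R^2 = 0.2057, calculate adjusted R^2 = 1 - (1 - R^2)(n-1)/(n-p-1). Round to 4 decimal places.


Using the formula:
(1 - 0.2057) = 0.7943.
Multiply by 7/5: 0.7943 * 7 = 5.5601, then 5.5601 / 5 = 1.1120.
Adj R^2 = 1 - 1.1120 = -0.1120.

-0.1120


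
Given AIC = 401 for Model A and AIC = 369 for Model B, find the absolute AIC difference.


Compute |401 - 369| = 32.
Model B has the smaller AIC.

32


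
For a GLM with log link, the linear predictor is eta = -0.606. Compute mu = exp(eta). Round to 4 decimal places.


Apply the inverse link:
mu = e^-0.606 = 0.5455.

0.5455


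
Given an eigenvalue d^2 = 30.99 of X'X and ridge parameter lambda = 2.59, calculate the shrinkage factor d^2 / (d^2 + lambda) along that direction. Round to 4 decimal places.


Denominator = d^2 + lambda = 30.99 + 2.59 = 33.5800.
Shrinkage = 30.99 / 33.5800 = 0.9229.

0.9229


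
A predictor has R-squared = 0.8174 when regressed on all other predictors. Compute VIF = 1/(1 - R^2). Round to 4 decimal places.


Using VIF = 1/(1 - R^2_j):
1 - 0.8174 = 0.1826.
VIF = 5.4765.

5.4765


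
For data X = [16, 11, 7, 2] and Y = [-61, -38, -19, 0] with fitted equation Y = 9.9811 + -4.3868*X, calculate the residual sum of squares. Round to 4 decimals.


Predicted values from Y = 9.9811 + -4.3868*X.
Residuals: [-0.7923, 0.2737, 1.7265, -1.2075].
SSres = 5.1415.

5.1415


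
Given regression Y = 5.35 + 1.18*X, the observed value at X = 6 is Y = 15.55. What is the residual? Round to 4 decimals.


Predicted = 5.35 + 1.18 * 6 = 12.4300.
Residual = 15.55 - 12.4300 = 3.1200.

3.1200


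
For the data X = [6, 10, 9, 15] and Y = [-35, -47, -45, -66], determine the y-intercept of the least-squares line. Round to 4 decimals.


First find the slope: b1 = -3.4524.
Means: xbar = 10.0000, ybar = -48.2500.
b0 = ybar - b1 * xbar = -48.2500 - -3.4524 * 10.0000 = -13.7262.

-13.7262


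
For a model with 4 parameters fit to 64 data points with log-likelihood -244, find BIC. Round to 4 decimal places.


k * ln(n) = 4 * ln(64) = 4 * 4.158883 = 16.635532.
-2 * loglik = -2 * (-244) = 488.
BIC = 16.635532 + 488 = 504.635532, which rounds to 504.6355.

504.6355


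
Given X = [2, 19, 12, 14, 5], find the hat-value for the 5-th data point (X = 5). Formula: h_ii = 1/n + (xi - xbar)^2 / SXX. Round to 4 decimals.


Compute xbar = 10.4000 with n = 5 observations.
SXX = 189.2000.
Leverage = 1/5 + (5 - 10.4000)^2/189.2000 = 0.3541.

0.3541


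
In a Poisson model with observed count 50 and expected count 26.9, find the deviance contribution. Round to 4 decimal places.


First: ln(50/26.9) = 0.619897.
Then: 50 * 0.619897 = 30.994850.
y - mu = 50 - 26.9 = 23.1.
D = 2(30.994850 - 23.1) = 15.789700, which rounds to 15.7897.

15.7897


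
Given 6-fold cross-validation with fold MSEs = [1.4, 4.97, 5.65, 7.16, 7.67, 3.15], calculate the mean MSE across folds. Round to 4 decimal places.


Add all fold MSEs: 30.0000.
Divide by k = 6: 30.0000/6 = 5.0000.

5.0000


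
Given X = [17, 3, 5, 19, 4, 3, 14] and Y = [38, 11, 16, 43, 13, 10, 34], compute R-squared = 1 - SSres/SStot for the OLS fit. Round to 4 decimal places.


Fit the OLS line: b0 = 5.0308, b1 = 1.9967.
SSres = 3.9967.
SStot = 1205.7143.
R^2 = 1 - 3.9967/1205.7143 = 0.9967.

0.9967


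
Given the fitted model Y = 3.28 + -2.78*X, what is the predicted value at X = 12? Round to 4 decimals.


Substitute X = 12 into the equation:
Y = 3.28 + -2.78 * 12 = 3.28 + -33.3600 = -30.0800.

-30.0800


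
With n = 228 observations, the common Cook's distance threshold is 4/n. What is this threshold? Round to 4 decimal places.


Cook's distance cutoff = 4/n = 4/228.
= 0.0175.

0.0175


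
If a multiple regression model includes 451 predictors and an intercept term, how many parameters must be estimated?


Each predictor gets one coefficient, plus one intercept.
Total parameters = 451 + 1 = 452.

452


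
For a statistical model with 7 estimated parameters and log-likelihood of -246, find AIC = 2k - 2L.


AIC = 2k - 2*loglik = 2(7) - 2(-246).
= 14 + 492 = 506.

506


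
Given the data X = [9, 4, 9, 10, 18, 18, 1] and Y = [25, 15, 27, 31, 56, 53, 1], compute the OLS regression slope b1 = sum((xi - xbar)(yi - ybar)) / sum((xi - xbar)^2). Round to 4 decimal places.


Calculate xbar = 9.8571, ybar = 29.7143.
S_xx = 246.8571, S_xy = 750.7143.
Using b1 = S_xy / S_xx = 750.7143 / 246.8571, we get b1 = 3.0411.

3.0411


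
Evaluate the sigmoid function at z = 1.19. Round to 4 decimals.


Compute exp(-1.1900) = 0.3042.
Sigmoid = 1 / (1 + 0.3042) = 1 / 1.3042 = 0.7667.

0.7667


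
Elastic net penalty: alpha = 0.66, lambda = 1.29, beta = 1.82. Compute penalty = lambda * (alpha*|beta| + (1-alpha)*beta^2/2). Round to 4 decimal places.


L1 component = 0.66 * |1.82| = 1.2012.
L2 component = 0.34 * 1.82^2 / 2 = 0.5631.
Penalty = 1.29 * (1.2012 + 0.5631) = 1.29 * 1.7643 = 2.2760.

2.2760


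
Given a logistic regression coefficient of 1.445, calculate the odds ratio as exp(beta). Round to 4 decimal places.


Odds ratio = exp(beta) = exp(1.445).
= 4.2419.

4.2419


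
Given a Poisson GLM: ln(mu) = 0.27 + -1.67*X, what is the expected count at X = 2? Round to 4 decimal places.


Linear predictor: eta = 0.27 + (-1.67)(2) = -3.0700.
Expected count: mu = exp(-3.0700) = 0.0464.

0.0464


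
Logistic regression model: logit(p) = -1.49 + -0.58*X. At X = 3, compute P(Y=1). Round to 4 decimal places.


Linear predictor: z = -1.49 + -0.58 * 3 = -3.2300.
P = 1/(1 + exp(3.2300)) = 1/(1 + 25.2797) = 0.0381.

0.0381


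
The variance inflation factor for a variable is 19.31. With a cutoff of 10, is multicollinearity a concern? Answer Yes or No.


Compare VIF = 19.31 to the threshold of 10.
19.31 >= 10, so the answer is Yes.

Yes


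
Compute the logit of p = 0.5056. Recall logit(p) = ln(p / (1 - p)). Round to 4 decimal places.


1 - p = 0.4944.
p/(1-p) = 1.0227.
logit = ln(1.0227) = 0.0224.

0.0224


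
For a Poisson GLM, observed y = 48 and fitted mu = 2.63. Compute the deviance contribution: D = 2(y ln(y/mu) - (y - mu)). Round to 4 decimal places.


First: ln(48/2.63) = 2.904217.
Then: 48 * 2.904217 = 139.402416.
y - mu = 48 - 2.63 = 45.37.
D = 2(139.402416 - 45.37) = 188.064832, which rounds to 188.0648.

188.0648


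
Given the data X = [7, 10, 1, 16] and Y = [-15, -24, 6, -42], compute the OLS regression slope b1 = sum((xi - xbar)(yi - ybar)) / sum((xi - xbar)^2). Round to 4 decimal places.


Calculate xbar = 8.5000, ybar = -18.7500.
S_xx = 117.0000, S_xy = -373.5000.
Using b1 = S_xy / S_xx = -373.5000 / 117.0000, we get b1 = -3.1923.

-3.1923


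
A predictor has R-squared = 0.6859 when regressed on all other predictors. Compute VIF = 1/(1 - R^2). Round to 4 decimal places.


Using VIF = 1/(1 - R^2_j):
1 - 0.6859 = 0.3141.
VIF = 3.1837.

3.1837


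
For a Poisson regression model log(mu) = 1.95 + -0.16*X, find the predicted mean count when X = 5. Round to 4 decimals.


eta = 1.95 + -0.16 * 5 = 1.1500.
mu = exp(1.1500) = 3.1582.

3.1582


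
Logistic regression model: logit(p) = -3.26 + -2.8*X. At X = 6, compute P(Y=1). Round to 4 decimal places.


Compute z = -3.26 + (-2.8)(6) = -20.0600.
exp(-z) = 515166135.5979.
P = 1/(1 + 515166135.5979) = 0.0000.

0.0000


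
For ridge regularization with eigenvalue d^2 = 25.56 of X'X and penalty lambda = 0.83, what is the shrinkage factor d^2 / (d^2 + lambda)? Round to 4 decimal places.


Compute the denominator: 25.56 + 0.83 = 26.3900.
Shrinkage factor = 25.56 / 26.3900 = 0.9685.

0.9685


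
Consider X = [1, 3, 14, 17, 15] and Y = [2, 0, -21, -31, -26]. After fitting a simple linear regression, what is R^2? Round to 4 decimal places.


Fit the OLS line: b0 = 5.2091, b1 = -2.0409.
SSres = 10.4318.
SStot = 926.8000.
R^2 = 1 - 10.4318/926.8000 = 0.9887.

0.9887


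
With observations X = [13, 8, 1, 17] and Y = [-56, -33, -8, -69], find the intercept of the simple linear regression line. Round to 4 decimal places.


The slope is b1 = -3.8844.
Sample means are xbar = 9.7500 and ybar = -41.5000.
Intercept: b0 = -41.5000 - (-3.8844)(9.7500) = -3.6270.

-3.6270


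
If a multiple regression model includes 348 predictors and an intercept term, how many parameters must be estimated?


Each predictor gets one coefficient, plus one intercept.
Total parameters = 348 + 1 = 349.

349


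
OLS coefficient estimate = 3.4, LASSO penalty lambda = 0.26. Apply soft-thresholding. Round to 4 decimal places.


Check: |3.4| = 3.4 vs lambda = 0.26.
Since |beta| > lambda, coefficient = sign(beta)*(|beta| - lambda) = 3.1400.
Soft-thresholded coefficient = 3.1400.

3.1400


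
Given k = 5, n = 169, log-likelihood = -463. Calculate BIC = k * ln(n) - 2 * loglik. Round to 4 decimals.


ln(169) = 5.129899.
k * ln(n) = 5 * 5.129899 = 25.649495.
-2L = 926.
BIC = 25.649495 + 926 = 951.649495, which rounds to 951.6495.

951.6495


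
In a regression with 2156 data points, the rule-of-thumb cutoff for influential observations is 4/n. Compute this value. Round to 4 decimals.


Cook's distance cutoff = 4/n = 4/2156.
= 0.0019.

0.0019


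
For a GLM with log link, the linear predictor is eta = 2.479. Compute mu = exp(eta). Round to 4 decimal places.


mu = exp(eta) = exp(2.479).
= 11.9293.

11.9293


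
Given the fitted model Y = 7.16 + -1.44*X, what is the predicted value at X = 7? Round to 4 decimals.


Substitute X = 7 into the equation:
Y = 7.16 + -1.44 * 7 = 7.16 + -10.0800 = -2.9200.

-2.9200


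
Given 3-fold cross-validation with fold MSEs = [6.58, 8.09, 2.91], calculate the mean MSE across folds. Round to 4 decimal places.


Add all fold MSEs: 17.5800.
Divide by k = 3: 17.5800/3 = 5.8600.

5.8600


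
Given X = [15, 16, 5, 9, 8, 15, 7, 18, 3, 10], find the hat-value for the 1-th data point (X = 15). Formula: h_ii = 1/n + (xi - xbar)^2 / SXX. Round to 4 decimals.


Compute xbar = 10.6000 with n = 10 observations.
SXX = 234.4000.
Leverage = 1/10 + (15 - 10.6000)^2/234.4000 = 0.1826.

0.1826


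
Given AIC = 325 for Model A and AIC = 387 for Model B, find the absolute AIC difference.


Compute |325 - 387| = 62.
Model A has the smaller AIC.

62


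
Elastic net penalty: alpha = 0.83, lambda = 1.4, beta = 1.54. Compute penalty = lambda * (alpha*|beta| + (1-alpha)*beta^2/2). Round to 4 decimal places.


Compute:
L1 = 0.83 * 1.54 = 1.2782.
L2 = 0.17 * 1.54^2 / 2 = 0.2016.
Penalty = 1.4 * (1.2782 + 0.2016) = 2.0717.

2.0717


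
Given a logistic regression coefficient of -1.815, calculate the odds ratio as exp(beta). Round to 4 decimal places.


exp(-1.815) = 0.1628.
So the odds ratio is 0.1628.

0.1628


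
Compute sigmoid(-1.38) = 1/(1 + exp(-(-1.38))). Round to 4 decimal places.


Compute exp(1.3800) = 3.9749.
Sigmoid = 1 / (1 + 3.9749) = 1 / 4.9749 = 0.2010.

0.2010


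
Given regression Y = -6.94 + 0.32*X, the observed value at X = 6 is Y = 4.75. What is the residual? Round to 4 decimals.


Compute yhat = -6.94 + (0.32)(6) = -5.0200.
Residual = actual - predicted = 4.75 - -5.0200 = 9.7700.

9.7700


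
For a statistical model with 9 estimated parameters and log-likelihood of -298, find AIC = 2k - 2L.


AIC = 2k - 2*loglik = 2(9) - 2(-298).
= 18 + 596 = 614.

614


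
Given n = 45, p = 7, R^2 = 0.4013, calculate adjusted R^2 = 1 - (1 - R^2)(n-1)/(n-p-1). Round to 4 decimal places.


Adjusted R^2 = 1 - (1 - R^2) * (n-1)/(n-p-1).
(1 - R^2) = 0.5987.
(n-1)/(n-p-1) = 44/37.
(1 - R^2) * (n-1) = 0.5987 * 44 = 26.3428.
Divide by (n-p-1): 26.3428 / 37 = 0.7120.
Adj R^2 = 1 - 0.7120 = 0.2880.

0.2880


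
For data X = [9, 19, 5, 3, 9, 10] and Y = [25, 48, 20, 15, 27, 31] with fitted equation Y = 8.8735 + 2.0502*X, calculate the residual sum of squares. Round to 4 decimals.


Compute predicted values, then residuals = yi - yhat_i.
Residuals: [-2.3253, 0.1727, 0.8755, -0.0241, -0.3253, 1.6245].
SSres = sum(residual^2) = 8.9487.

8.9487


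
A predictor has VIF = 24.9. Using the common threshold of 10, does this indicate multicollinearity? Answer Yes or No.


Compare VIF = 24.9 to the threshold of 10.
24.9 >= 10, so the answer is Yes.

Yes


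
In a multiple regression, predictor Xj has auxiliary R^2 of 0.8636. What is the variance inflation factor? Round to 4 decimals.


VIF = 1 / (1 - 0.8636).
= 1 / 0.1364 = 7.3314.

7.3314


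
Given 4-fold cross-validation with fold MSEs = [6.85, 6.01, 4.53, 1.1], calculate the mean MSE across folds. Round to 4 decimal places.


Total MSE across folds = 18.4900.
CV-MSE = 18.4900/4 = 4.6225.

4.6225


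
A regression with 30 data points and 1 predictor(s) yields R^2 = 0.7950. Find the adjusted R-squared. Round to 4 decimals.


Using the formula:
(1 - 0.7950) = 0.2050.
Multiply by 29/28: 0.2050 * 29 = 5.9450, then 5.9450 / 28 = 0.2123.
Adj R^2 = 1 - 0.2123 = 0.7877.

0.7877


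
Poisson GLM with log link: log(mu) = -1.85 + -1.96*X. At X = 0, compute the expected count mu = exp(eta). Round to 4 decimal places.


Linear predictor: eta = -1.85 + (-1.96)(0) = -1.8500.
Expected count: mu = exp(-1.8500) = 0.1572.

0.1572


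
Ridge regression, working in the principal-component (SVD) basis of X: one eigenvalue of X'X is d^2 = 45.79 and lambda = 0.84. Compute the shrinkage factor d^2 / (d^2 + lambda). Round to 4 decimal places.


Compute the denominator: 45.79 + 0.84 = 46.6300.
Shrinkage factor = 45.79 / 46.6300 = 0.9820.

0.9820


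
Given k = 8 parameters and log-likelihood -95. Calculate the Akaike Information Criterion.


Compute:
2k = 2*8 = 16.
-2*loglik = -2*(-95) = 190.
AIC = 16 + 190 = 206.

206


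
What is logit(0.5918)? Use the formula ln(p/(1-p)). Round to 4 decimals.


The odds are p/(1-p) = 0.5918 / 0.4082 = 1.4498.
logit(p) = ln(1.4498) = 0.3714.

0.3714


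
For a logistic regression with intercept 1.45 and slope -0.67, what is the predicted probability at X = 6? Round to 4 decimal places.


Compute z = 1.45 + (-0.67)(6) = -2.5700.
exp(-z) = 13.0658.
P = 1/(1 + 13.0658) = 0.0711.

0.0711


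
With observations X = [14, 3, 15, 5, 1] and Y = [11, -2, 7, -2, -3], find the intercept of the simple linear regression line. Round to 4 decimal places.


Compute b1 = 0.9354 from the OLS formula.
With xbar = 7.6000 and ybar = 2.2000, the intercept is:
b0 = 2.2000 - 0.9354 * 7.6000 = -4.9091.

-4.9091


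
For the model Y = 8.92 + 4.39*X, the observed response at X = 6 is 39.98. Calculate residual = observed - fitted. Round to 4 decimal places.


Fitted value at X = 6 is yhat = 8.92 + 4.39*6 = 35.2600.
Residual = 39.98 - 35.2600 = 4.7200.

4.7200


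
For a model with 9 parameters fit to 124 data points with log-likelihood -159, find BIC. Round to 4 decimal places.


ln(124) = 4.820282.
k * ln(n) = 9 * 4.820282 = 43.382538.
-2L = 318.
BIC = 43.382538 + 318 = 361.382538, which rounds to 361.3825.

361.3825


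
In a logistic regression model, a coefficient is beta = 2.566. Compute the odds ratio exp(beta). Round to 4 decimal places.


exp(2.566) = 13.0137.
So the odds ratio is 13.0137.

13.0137


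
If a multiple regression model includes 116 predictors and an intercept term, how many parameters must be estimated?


Including the intercept, the model has 116 predictor coefficients + 1 intercept.
Total = 117.

117


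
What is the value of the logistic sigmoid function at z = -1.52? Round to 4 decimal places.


exp(1.5200) = 4.5722.
1 + exp(-z) = 5.5722.
sigmoid = 1/5.5722 = 0.1795.

0.1795


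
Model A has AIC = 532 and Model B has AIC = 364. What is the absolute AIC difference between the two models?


|AIC_A - AIC_B| = |532 - 364| = 168.
Model B is preferred (lower AIC).

168


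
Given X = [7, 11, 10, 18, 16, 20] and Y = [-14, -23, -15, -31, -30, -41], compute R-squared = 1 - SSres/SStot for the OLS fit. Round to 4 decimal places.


Fit the OLS line: b0 = 1.2088, b1 = -1.9665.
SSres = 39.1881.
SStot = 539.3333.
R^2 = 1 - 39.1881/539.3333 = 0.9273.

0.9273


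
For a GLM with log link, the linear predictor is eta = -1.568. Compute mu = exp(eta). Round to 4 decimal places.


The inverse log link gives:
mu = exp(-1.568) = 0.2085.

0.2085


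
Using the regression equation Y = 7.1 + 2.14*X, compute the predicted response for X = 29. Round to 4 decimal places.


Substitute X = 29 into the equation:
Y = 7.1 + 2.14 * 29 = 7.1 + 62.0600 = 69.1600.

69.1600


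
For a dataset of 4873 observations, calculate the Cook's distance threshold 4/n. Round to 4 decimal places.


Using the rule of thumb:
Threshold = 4 / 4873 = 0.0008.

0.0008


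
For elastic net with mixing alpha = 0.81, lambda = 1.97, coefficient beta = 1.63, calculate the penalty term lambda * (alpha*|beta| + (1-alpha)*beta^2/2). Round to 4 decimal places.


L1 component = 0.81 * |1.63| = 1.3203.
L2 component = 0.19 * 1.63^2 / 2 = 0.2524.
Penalty = 1.97 * (1.3203 + 0.2524) = 1.97 * 1.5727 = 3.0982.

3.0982


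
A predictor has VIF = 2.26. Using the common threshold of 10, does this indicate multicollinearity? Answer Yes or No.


Check: VIF = 2.26 vs threshold = 10.
Since 2.26 < 10, the answer is No.

No


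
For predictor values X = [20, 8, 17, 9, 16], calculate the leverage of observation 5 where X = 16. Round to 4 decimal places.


Compute xbar = 14.0000 with n = 5 observations.
SXX = 110.0000.
Leverage = 1/5 + (16 - 14.0000)^2/110.0000 = 0.2364.

0.2364


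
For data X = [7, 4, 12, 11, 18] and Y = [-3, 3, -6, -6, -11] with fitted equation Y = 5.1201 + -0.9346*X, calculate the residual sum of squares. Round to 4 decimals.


For each point, residual = actual - predicted.
Residuals: [-1.5779, 1.6183, 0.0951, -0.8395, 0.7027].
Sum of squared residuals = 6.3163.

6.3163


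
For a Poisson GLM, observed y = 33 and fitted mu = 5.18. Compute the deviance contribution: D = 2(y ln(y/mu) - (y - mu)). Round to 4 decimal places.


Compute y*ln(y/mu) = 33*ln(33/5.18) = 33*1.851703 = 61.106199.
y - mu = 27.82.
D = 2*(61.106199 - (27.82)) = 66.572398, which rounds to 66.5724.

66.5724


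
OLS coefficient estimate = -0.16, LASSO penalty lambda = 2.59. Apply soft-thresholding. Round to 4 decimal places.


Absolute value: |-0.16| = 0.16.
Compare to lambda = 2.59.
Since |beta| <= lambda, the coefficient is set to 0.

0.0000


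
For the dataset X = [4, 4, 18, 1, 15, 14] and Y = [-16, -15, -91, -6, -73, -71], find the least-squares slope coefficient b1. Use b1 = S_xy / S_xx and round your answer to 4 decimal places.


The sample means are xbar = 9.3333 and ybar = -45.3333.
Compute S_xx = 255.3333 and S_xy = -1318.3333.
Slope b1 = S_xy / S_xx = -1318.3333 / 255.3333 = -5.1632.

-5.1632


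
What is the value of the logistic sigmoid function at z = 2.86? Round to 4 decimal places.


exp(-2.8600) = 0.0573.
1 + exp(-z) = 1.0573.
sigmoid = 1/1.0573 = 0.9458.

0.9458


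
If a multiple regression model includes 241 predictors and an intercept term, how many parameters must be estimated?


Total coefficients = number of predictors + 1 (for the intercept).
= 241 + 1 = 242.

242


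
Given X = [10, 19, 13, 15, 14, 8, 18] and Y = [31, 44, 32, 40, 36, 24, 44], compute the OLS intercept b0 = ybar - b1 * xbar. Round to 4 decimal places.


First find the slope: b1 = 1.8117.
Means: xbar = 13.8571, ybar = 35.8571.
b0 = ybar - b1 * xbar = 35.8571 - 1.8117 * 13.8571 = 10.7515.

10.7515


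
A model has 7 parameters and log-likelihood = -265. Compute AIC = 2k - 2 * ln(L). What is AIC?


AIC = 2*7 - 2*(-265).
= 14 + 530 = 544.

544


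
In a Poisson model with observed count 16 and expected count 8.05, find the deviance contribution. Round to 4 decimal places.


y/mu = 16/8.05 = 1.987578 (approx.), and ln(16/8.05) = 0.686917.
y * ln(y/mu) = 16 * 0.686917 = 10.990672.
y - mu = 7.95.
D = 2 * (10.990672 - 7.95) = 6.081344, which rounds to 6.0813.

6.0813


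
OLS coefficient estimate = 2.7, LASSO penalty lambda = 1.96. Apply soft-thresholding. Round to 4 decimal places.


Check: |2.7| = 2.7 vs lambda = 1.96.
Since |beta| > lambda, coefficient = sign(beta)*(|beta| - lambda) = 0.7400.
Soft-thresholded coefficient = 0.7400.

0.7400


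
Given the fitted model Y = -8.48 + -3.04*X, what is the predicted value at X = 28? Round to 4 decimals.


Predicted value:
Y = -8.48 + (-3.04)(28) = -8.48 + -85.1200 = -93.6000.

-93.6000


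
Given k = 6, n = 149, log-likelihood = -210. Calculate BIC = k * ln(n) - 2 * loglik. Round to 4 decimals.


Compute k*ln(n) = 6*ln(149) = 6*5.003946 = 30.023676.
Then -2*loglik = 420.
BIC = 30.023676 + 420 = 450.023676, which rounds to 450.0237.

450.0237


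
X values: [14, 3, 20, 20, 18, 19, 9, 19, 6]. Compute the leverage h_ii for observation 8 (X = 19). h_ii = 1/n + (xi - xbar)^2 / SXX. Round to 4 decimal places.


Compute xbar = 14.2222 with n = 9 observations.
SXX = 347.5556.
Leverage = 1/9 + (19 - 14.2222)^2/347.5556 = 0.1768.

0.1768


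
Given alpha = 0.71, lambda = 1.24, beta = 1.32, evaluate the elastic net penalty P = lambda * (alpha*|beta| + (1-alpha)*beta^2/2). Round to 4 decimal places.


L1 component = 0.71 * |1.32| = 0.9372.
L2 component = 0.29 * 1.32^2 / 2 = 0.2526.
Penalty = 1.24 * (0.9372 + 0.2526) = 1.24 * 1.1898 = 1.4754.

1.4754


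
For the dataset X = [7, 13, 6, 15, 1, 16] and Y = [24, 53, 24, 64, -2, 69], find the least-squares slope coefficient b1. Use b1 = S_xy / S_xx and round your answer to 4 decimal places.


First compute the means: xbar = 9.6667, ybar = 38.6667.
Then S_xx = sum((xi - xbar)^2) = 175.3333.
S_xy = sum((xi - xbar)(yi - ybar)) = 820.3333.
b1 = S_xy / S_xx = 820.3333 / 175.3333 = 4.6787.

4.6787


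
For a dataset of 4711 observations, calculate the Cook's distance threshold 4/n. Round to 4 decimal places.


The threshold is 4/n.
4/4711 = 0.0008.

0.0008


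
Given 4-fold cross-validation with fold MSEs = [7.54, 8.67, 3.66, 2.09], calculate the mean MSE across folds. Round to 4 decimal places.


Add all fold MSEs: 21.9600.
Divide by k = 4: 21.9600/4 = 5.4900.

5.4900


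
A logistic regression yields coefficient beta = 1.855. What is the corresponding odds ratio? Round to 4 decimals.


exp(1.855) = 6.3917.
So the odds ratio is 6.3917.

6.3917


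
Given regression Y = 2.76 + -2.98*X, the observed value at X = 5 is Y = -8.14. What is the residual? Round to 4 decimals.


Fitted value at X = 5 is yhat = 2.76 + -2.98*5 = -12.1400.
Residual = -8.14 - -12.1400 = 4.0000.

4.0000


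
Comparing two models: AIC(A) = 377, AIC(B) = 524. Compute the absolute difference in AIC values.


Absolute difference = |377 - 524| = 147.
The model with lower AIC (A) is preferred.

147


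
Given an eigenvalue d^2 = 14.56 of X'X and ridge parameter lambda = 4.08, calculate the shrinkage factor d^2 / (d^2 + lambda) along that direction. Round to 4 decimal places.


Denominator = d^2 + lambda = 14.56 + 4.08 = 18.6400.
Shrinkage = 14.56 / 18.6400 = 0.7811.

0.7811


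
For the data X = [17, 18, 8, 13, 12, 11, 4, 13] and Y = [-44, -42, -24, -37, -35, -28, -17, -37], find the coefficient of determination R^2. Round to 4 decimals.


After computing the OLS fit (b0=-9.1667, b1=-1.9861):
SSres = 31.9722, SStot = 600.0000.
R^2 = 1 - 31.9722/600.0000 = 0.9467.

0.9467


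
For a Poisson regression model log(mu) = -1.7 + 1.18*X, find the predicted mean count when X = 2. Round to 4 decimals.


eta = -1.7 + 1.18 * 2 = 0.6600.
mu = exp(0.6600) = 1.9348.

1.9348


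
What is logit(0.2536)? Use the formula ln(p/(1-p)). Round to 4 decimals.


1 - p = 0.7464.
p/(1-p) = 0.3398.
logit = ln(0.3398) = -1.0795.

-1.0795


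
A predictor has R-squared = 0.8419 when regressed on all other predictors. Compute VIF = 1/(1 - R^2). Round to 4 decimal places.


Denominator: 1 - 0.8419 = 0.1581.
VIF = 1 / 0.1581 = 6.3251.

6.3251


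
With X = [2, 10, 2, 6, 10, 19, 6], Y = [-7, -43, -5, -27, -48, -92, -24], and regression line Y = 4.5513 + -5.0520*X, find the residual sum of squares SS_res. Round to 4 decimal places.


For each point, residual = actual - predicted.
Residuals: [-1.4473, 2.9687, 0.5527, -1.2393, -2.0313, -0.5633, 1.7607].
Sum of squared residuals = 20.2927.

20.2927


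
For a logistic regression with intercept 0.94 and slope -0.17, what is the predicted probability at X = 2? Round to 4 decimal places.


Compute z = 0.94 + (-0.17)(2) = 0.6000.
exp(-z) = 0.5488.
P = 1/(1 + 0.5488) = 0.6457.

0.6457


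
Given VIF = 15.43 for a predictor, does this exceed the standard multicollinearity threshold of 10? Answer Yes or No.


Check: VIF = 15.43 vs threshold = 10.
Since 15.43 >= 10, the answer is Yes.

Yes


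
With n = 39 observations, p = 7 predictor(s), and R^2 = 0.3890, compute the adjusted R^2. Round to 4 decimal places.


Using the formula:
(1 - 0.3890) = 0.6110.
Multiply by 38/31: 0.6110 * 38 = 23.2180, then 23.2180 / 31 = 0.7490.
Adj R^2 = 1 - 0.7490 = 0.2510.

0.2510


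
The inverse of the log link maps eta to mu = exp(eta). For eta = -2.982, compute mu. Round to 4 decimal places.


mu = exp(eta) = exp(-2.982).
= 0.0507.

0.0507


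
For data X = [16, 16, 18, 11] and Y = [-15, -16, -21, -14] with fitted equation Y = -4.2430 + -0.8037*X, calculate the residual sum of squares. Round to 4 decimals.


For each point, residual = actual - predicted.
Residuals: [2.1022, 1.1022, -2.2904, -0.9163].
Sum of squared residuals = 11.7196.

11.7196


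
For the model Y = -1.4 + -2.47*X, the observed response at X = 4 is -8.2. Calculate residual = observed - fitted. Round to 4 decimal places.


Fitted value at X = 4 is yhat = -1.4 + -2.47*4 = -11.2800.
Residual = -8.2 - -11.2800 = 3.0800.

3.0800


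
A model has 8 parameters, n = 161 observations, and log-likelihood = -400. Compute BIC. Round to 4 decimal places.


k * ln(n) = 8 * ln(161) = 8 * 5.081404 = 40.651232.
-2 * loglik = -2 * (-400) = 800.
BIC = 40.651232 + 800 = 840.651232, which rounds to 840.6512.

840.6512


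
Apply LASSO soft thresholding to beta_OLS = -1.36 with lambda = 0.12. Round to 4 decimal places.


Absolute value: |-1.36| = 1.36.
Compare to lambda = 0.12.
Since |beta| > lambda, coefficient = sign(beta)*(|beta| - lambda) = -1.2400.

-1.2400


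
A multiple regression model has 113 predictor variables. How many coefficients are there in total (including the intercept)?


Including the intercept, the model has 113 predictor coefficients + 1 intercept.
Total = 114.

114


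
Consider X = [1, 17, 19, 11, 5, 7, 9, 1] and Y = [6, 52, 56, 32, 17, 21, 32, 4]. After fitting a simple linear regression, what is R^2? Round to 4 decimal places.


Fit the OLS line: b0 = 2.4010, b1 = 2.8685.
SSres = 24.0412.
SStot = 2620.0000.
R^2 = 1 - 24.0412/2620.0000 = 0.9908.

0.9908


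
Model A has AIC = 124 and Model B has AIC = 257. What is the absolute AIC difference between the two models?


Compute |124 - 257| = 133.
Model A has the smaller AIC.

133


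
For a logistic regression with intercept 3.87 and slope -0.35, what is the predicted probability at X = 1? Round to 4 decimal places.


Linear predictor: z = 3.87 + -0.35 * 1 = 3.5200.
P = 1/(1 + exp(-3.5200)) = 1/(1 + 0.0296) = 0.9713.

0.9713


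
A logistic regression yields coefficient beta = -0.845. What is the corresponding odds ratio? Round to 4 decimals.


Odds ratio = exp(beta) = exp(-0.845).
= 0.4296.

0.4296


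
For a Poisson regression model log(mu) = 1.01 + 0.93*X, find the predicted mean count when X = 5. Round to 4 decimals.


Compute eta = 1.01 + 0.93 * 5 = 5.6600.
Apply inverse link: mu = e^5.6600 = 287.1486.

287.1486


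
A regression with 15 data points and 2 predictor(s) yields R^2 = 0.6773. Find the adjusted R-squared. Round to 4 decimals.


Using the formula:
(1 - 0.6773) = 0.3227.
Multiply by 14/12: 0.3227 * 14 = 4.5178, then 4.5178 / 12 = 0.3765.
Adj R^2 = 1 - 0.3765 = 0.6235.

0.6235


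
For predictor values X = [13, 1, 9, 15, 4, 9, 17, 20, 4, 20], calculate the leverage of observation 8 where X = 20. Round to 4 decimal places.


Compute xbar = 11.2000 with n = 10 observations.
SXX = 423.6000.
Leverage = 1/10 + (20 - 11.2000)^2/423.6000 = 0.2828.

0.2828


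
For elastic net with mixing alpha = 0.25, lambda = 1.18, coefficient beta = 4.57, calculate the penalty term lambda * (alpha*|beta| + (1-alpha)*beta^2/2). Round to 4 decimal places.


L1 component = 0.25 * |4.57| = 1.1425.
L2 component = 0.75 * 4.57^2 / 2 = 7.8318.
Penalty = 1.18 * (1.1425 + 7.8318) = 1.18 * 8.9743 = 10.5897.

10.5897


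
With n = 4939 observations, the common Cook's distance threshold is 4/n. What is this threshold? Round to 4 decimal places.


Using the rule of thumb:
Threshold = 4 / 4939 = 0.0008.

0.0008


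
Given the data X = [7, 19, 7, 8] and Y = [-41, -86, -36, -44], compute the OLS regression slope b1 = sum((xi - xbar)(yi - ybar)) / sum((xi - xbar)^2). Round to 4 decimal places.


The sample means are xbar = 10.2500 and ybar = -51.7500.
Compute S_xx = 102.7500 and S_xy = -403.2500.
Slope b1 = S_xy / S_xx = -403.2500 / 102.7500 = -3.9246.

-3.9246


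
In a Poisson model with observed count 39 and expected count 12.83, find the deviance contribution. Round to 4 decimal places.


First: ln(39/12.83) = 1.111775.
Then: 39 * 1.111775 = 43.359225.
y - mu = 39 - 12.83 = 26.17.
D = 2(43.359225 - 26.17) = 34.378450, which rounds to 34.3785.

34.3785


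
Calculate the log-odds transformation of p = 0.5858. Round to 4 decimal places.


Compute the odds: 0.5858/0.4142 = 1.4143.
Take the natural log: ln(1.4143) = 0.3466.

0.3466


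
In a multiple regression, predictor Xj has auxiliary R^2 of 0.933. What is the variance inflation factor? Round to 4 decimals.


VIF = 1 / (1 - 0.933).
= 1 / 0.067 = 14.9254.

14.9254


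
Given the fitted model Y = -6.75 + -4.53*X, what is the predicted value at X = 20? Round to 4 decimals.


Plug X = 20 into Y = -6.75 + -4.53*X:
Y = -6.75 + -90.6000 = -97.3500.

-97.3500


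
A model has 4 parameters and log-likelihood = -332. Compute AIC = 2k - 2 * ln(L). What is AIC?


AIC = 2k - 2*loglik = 2(4) - 2(-332).
= 8 + 664 = 672.

672


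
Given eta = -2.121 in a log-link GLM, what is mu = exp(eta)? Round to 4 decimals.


Apply the inverse link:
mu = e^-2.121 = 0.1199.

0.1199


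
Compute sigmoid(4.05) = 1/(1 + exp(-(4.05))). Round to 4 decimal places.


Compute exp(-4.0500) = 0.0174.
Sigmoid = 1 / (1 + 0.0174) = 1 / 1.0174 = 0.9829.

0.9829


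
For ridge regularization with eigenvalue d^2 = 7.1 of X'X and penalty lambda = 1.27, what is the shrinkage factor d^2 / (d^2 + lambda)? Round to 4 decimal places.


Compute the denominator: 7.1 + 1.27 = 8.3700.
Shrinkage factor = 7.1 / 8.3700 = 0.8483.

0.8483


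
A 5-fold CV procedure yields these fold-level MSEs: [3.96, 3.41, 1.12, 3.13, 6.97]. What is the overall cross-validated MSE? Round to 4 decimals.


Sum of fold MSEs = 18.5900.
Average = 18.5900 / 5 = 3.7180.

3.7180


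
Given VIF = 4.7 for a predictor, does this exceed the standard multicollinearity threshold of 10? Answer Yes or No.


Check: VIF = 4.7 vs threshold = 10.
Since 4.7 < 10, the answer is No.

No


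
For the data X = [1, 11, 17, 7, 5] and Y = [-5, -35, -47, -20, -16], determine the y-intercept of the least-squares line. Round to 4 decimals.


Compute b1 = -2.6909 from the OLS formula.
With xbar = 8.2000 and ybar = -24.6000, the intercept is:
b0 = -24.6000 - -2.6909 * 8.2000 = -2.5349.

-2.5349


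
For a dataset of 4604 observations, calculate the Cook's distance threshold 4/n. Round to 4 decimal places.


Using the rule of thumb:
Threshold = 4 / 4604 = 0.0009.

0.0009


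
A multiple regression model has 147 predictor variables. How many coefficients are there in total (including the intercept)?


Including the intercept, the model has 147 predictor coefficients + 1 intercept.
Total = 148.

148


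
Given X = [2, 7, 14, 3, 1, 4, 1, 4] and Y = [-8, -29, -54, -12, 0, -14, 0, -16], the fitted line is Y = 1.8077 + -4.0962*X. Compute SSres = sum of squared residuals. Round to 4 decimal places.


Predicted values from Y = 1.8077 + -4.0962*X.
Residuals: [-1.6153, -2.1343, 1.5391, -1.5191, 2.2885, 0.5771, 2.2885, -1.4229].
SSres = 24.6731.

24.6731


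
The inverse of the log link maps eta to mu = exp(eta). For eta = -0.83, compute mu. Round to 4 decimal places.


mu = exp(eta) = exp(-0.83).
= 0.4360.

0.4360


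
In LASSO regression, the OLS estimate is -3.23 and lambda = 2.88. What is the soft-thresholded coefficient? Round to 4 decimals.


|beta_OLS| = 3.23.
lambda = 2.88.
Since |beta| > lambda, coefficient = sign(beta)*(|beta| - lambda) = -0.3500.
Result = -0.3500.

-0.3500


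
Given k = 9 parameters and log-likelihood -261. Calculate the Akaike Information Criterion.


AIC = 2*9 - 2*(-261).
= 18 + 522 = 540.

540


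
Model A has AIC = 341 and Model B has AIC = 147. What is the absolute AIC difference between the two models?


|AIC_A - AIC_B| = |341 - 147| = 194.
Model B is preferred (lower AIC).

194


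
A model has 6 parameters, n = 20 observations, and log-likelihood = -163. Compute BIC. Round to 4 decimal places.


Compute k*ln(n) = 6*ln(20) = 6*2.995732 = 17.974392.
Then -2*loglik = 326.
BIC = 17.974392 + 326 = 343.974392, which rounds to 343.9744.

343.9744


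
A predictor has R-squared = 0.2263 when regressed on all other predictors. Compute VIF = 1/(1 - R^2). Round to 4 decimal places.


Using VIF = 1/(1 - R^2_j):
1 - 0.2263 = 0.7737.
VIF = 1.2925.

1.2925


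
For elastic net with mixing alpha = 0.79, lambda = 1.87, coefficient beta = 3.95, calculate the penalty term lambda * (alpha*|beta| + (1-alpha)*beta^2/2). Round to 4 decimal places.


L1 component = 0.79 * |3.95| = 3.1205.
L2 component = 0.21 * 3.95^2 / 2 = 1.6383.
Penalty = 1.87 * (3.1205 + 1.6383) = 1.87 * 4.7588 = 8.8989.

8.8989


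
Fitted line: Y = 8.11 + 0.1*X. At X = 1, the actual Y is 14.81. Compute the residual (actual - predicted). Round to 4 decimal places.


Predicted = 8.11 + 0.1 * 1 = 8.2100.
Residual = 14.81 - 8.2100 = 6.6000.

6.6000


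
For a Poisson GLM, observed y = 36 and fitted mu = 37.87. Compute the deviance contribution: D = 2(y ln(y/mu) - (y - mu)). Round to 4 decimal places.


Compute y*ln(y/mu) = 36*ln(36/37.87) = 36*-0.050640 = -1.823040.
y - mu = -1.87.
D = 2*(-1.823040 - (-1.87)) = 0.093920, which rounds to 0.0939.

0.0939


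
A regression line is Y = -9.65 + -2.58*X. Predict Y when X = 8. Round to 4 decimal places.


Substitute X = 8 into the equation:
Y = -9.65 + -2.58 * 8 = -9.65 + -20.6400 = -30.2900.

-30.2900


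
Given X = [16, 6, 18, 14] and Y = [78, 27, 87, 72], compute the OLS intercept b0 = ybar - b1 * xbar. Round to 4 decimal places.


The slope is b1 = 5.0602.
Sample means are xbar = 13.5000 and ybar = 66.0000.
Intercept: b0 = 66.0000 - (5.0602)(13.5000) = -2.3133.

-2.3133


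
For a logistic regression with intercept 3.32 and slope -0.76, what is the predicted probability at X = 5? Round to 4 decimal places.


Compute z = 3.32 + (-0.76)(5) = -0.4800.
exp(-z) = 1.6161.
P = 1/(1 + 1.6161) = 0.3823.

0.3823


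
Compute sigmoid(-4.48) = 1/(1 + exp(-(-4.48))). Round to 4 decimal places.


First, exp(4.4800) = 88.2347.
Then sigma(z) = 1/(1 + 88.2347) = 0.0112.

0.0112


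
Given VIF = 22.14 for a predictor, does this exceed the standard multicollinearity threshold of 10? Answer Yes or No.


The threshold is 10.
VIF = 22.14 is >= 10.
Multicollinearity indication: Yes.

Yes


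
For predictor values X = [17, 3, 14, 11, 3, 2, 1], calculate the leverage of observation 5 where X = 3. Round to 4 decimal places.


Compute xbar = 7.2857 with n = 7 observations.
SXX = 257.4286.
Leverage = 1/7 + (3 - 7.2857)^2/257.4286 = 0.2142.

0.2142


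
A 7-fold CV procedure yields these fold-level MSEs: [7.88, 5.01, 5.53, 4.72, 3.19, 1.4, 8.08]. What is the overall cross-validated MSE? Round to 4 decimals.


Add all fold MSEs: 35.8100.
Divide by k = 7: 35.8100/7 = 5.1157.

5.1157


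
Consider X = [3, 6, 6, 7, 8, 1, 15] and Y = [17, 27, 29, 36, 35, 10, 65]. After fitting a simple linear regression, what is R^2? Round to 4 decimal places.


After computing the OLS fit (b0=5.3350, b1=3.9490):
SSres = 17.6942, SStot = 1853.4286.
R^2 = 1 - 17.6942/1853.4286 = 0.9905.

0.9905


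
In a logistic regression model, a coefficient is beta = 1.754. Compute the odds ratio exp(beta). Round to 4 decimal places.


exp(1.754) = 5.7777.
So the odds ratio is 5.7777.

5.7777
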